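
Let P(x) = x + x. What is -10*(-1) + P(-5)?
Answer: 0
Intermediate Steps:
P(x) = 2*x
-10*(-1) + P(-5) = -10*(-1) + 2*(-5) = 10 - 10 = 0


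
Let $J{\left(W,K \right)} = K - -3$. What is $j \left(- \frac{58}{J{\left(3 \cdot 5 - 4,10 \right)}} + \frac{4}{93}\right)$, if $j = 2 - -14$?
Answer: $- \frac{85472}{1209} \approx -70.696$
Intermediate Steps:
$J{\left(W,K \right)} = 3 + K$ ($J{\left(W,K \right)} = K + 3 = 3 + K$)
$j = 16$ ($j = 2 + 14 = 16$)
$j \left(- \frac{58}{J{\left(3 \cdot 5 - 4,10 \right)}} + \frac{4}{93}\right) = 16 \left(- \frac{58}{3 + 10} + \frac{4}{93}\right) = 16 \left(- \frac{58}{13} + 4 \cdot \frac{1}{93}\right) = 16 \left(\left(-58\right) \frac{1}{13} + \frac{4}{93}\right) = 16 \left(- \frac{58}{13} + \frac{4}{93}\right) = 16 \left(- \frac{5342}{1209}\right) = - \frac{85472}{1209}$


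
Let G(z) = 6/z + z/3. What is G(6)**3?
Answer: 27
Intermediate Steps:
G(z) = 6/z + z/3 (G(z) = 6/z + z*(1/3) = 6/z + z/3)
G(6)**3 = (6/6 + (1/3)*6)**3 = (6*(1/6) + 2)**3 = (1 + 2)**3 = 3**3 = 27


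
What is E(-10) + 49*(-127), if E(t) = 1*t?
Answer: -6233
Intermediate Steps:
E(t) = t
E(-10) + 49*(-127) = -10 + 49*(-127) = -10 - 6223 = -6233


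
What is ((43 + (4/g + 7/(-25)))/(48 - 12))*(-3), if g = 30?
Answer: -1607/450 ≈ -3.5711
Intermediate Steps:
((43 + (4/g + 7/(-25)))/(48 - 12))*(-3) = ((43 + (4/30 + 7/(-25)))/(48 - 12))*(-3) = ((43 + (4*(1/30) + 7*(-1/25)))/36)*(-3) = ((43 + (2/15 - 7/25))*(1/36))*(-3) = ((43 - 11/75)*(1/36))*(-3) = ((3214/75)*(1/36))*(-3) = (1607/1350)*(-3) = -1607/450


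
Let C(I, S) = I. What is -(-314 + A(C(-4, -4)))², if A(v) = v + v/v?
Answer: -100489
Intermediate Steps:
A(v) = 1 + v (A(v) = v + 1 = 1 + v)
-(-314 + A(C(-4, -4)))² = -(-314 + (1 - 4))² = -(-314 - 3)² = -1*(-317)² = -1*100489 = -100489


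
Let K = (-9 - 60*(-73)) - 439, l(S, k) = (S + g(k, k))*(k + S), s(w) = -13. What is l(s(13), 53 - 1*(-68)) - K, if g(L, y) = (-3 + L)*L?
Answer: 1536688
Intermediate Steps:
g(L, y) = L*(-3 + L)
l(S, k) = (S + k)*(S + k*(-3 + k)) (l(S, k) = (S + k*(-3 + k))*(k + S) = (S + k*(-3 + k))*(S + k) = (S + k)*(S + k*(-3 + k)))
K = 3932 (K = (-9 + 4380) - 439 = 4371 - 439 = 3932)
l(s(13), 53 - 1*(-68)) - K = ((-13)² - 13*(53 - 1*(-68)) + (53 - 1*(-68))²*(-3 + (53 - 1*(-68))) - 13*(53 - 1*(-68))*(-3 + (53 - 1*(-68)))) - 1*3932 = (169 - 13*(53 + 68) + (53 + 68)²*(-3 + (53 + 68)) - 13*(53 + 68)*(-3 + (53 + 68))) - 3932 = (169 - 13*121 + 121²*(-3 + 121) - 13*121*(-3 + 121)) - 3932 = (169 - 1573 + 14641*118 - 13*121*118) - 3932 = (169 - 1573 + 1727638 - 185614) - 3932 = 1540620 - 3932 = 1536688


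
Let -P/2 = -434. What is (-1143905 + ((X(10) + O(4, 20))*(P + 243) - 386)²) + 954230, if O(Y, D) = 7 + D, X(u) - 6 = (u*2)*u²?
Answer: 5099814819054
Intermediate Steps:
X(u) = 6 + 2*u³ (X(u) = 6 + (u*2)*u² = 6 + (2*u)*u² = 6 + 2*u³)
P = 868 (P = -2*(-434) = 868)
(-1143905 + ((X(10) + O(4, 20))*(P + 243) - 386)²) + 954230 = (-1143905 + (((6 + 2*10³) + (7 + 20))*(868 + 243) - 386)²) + 954230 = (-1143905 + (((6 + 2*1000) + 27)*1111 - 386)²) + 954230 = (-1143905 + (((6 + 2000) + 27)*1111 - 386)²) + 954230 = (-1143905 + ((2006 + 27)*1111 - 386)²) + 954230 = (-1143905 + (2033*1111 - 386)²) + 954230 = (-1143905 + (2258663 - 386)²) + 954230 = (-1143905 + 2258277²) + 954230 = (-1143905 + 5099815008729) + 954230 = 5099813864824 + 954230 = 5099814819054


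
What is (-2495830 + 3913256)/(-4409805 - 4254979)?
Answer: -708713/4332392 ≈ -0.16358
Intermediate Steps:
(-2495830 + 3913256)/(-4409805 - 4254979) = 1417426/(-8664784) = 1417426*(-1/8664784) = -708713/4332392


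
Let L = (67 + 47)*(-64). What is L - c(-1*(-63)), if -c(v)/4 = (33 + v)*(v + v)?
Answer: 41088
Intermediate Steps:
c(v) = -8*v*(33 + v) (c(v) = -4*(33 + v)*(v + v) = -4*(33 + v)*2*v = -8*v*(33 + v))
L = -7296 (L = 114*(-64) = -7296)
L - c(-1*(-63)) = -7296 - (-8)*(-1*(-63))*(33 - 1*(-63)) = -7296 - (-8)*63*(33 + 63) = -7296 - (-8)*63*96 = -7296 - 1*(-48384) = -7296 + 48384 = 41088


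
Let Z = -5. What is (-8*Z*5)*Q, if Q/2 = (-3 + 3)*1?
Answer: 0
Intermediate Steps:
Q = 0 (Q = 2*((-3 + 3)*1) = 2*(0*1) = 2*0 = 0)
(-8*Z*5)*Q = (-8*(-5)*5)*0 = (40*5)*0 = 200*0 = 0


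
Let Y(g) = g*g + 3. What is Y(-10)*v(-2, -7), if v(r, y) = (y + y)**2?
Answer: 20188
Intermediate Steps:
v(r, y) = 4*y**2 (v(r, y) = (2*y)**2 = 4*y**2)
Y(g) = 3 + g**2 (Y(g) = g**2 + 3 = 3 + g**2)
Y(-10)*v(-2, -7) = (3 + (-10)**2)*(4*(-7)**2) = (3 + 100)*(4*49) = 103*196 = 20188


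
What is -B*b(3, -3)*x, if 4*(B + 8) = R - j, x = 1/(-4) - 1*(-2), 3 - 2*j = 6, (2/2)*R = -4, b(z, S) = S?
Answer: -1449/32 ≈ -45.281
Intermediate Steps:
R = -4
j = -3/2 (j = 3/2 - ½*6 = 3/2 - 3 = -3/2 ≈ -1.5000)
x = 7/4 (x = 1*(-¼) + 2 = -¼ + 2 = 7/4 ≈ 1.7500)
B = -69/8 (B = -8 + (-4 - 1*(-3/2))/4 = -8 + (-4 + 3/2)/4 = -8 + (¼)*(-5/2) = -8 - 5/8 = -69/8 ≈ -8.6250)
-B*b(3, -3)*x = -(-69/8*(-3))*7/4 = -207*7/(8*4) = -1*1449/32 = -1449/32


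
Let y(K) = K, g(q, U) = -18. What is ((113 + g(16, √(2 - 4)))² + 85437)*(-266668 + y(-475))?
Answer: -25234862066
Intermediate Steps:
((113 + g(16, √(2 - 4)))² + 85437)*(-266668 + y(-475)) = ((113 - 18)² + 85437)*(-266668 - 475) = (95² + 85437)*(-267143) = (9025 + 85437)*(-267143) = 94462*(-267143) = -25234862066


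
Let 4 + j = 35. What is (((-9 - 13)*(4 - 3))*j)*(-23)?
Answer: 15686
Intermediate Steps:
j = 31 (j = -4 + 35 = 31)
(((-9 - 13)*(4 - 3))*j)*(-23) = (((-9 - 13)*(4 - 3))*31)*(-23) = (-22*1*31)*(-23) = -22*31*(-23) = -682*(-23) = 15686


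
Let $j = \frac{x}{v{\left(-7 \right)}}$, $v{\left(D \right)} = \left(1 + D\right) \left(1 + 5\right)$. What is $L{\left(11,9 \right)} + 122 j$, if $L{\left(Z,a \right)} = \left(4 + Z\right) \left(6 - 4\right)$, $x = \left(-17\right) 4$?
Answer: $\frac{2344}{9} \approx 260.44$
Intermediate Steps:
$v{\left(D \right)} = 6 + 6 D$ ($v{\left(D \right)} = \left(1 + D\right) 6 = 6 + 6 D$)
$x = -68$
$L{\left(Z,a \right)} = 8 + 2 Z$ ($L{\left(Z,a \right)} = \left(4 + Z\right) 2 = 8 + 2 Z$)
$j = \frac{17}{9}$ ($j = - \frac{68}{6 + 6 \left(-7\right)} = - \frac{68}{6 - 42} = - \frac{68}{-36} = \left(-68\right) \left(- \frac{1}{36}\right) = \frac{17}{9} \approx 1.8889$)
$L{\left(11,9 \right)} + 122 j = \left(8 + 2 \cdot 11\right) + 122 \cdot \frac{17}{9} = \left(8 + 22\right) + \frac{2074}{9} = 30 + \frac{2074}{9} = \frac{2344}{9}$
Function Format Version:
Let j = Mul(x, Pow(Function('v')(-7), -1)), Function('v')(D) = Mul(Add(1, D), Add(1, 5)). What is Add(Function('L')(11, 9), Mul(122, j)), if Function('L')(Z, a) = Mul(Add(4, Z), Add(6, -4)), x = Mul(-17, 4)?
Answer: Rational(2344, 9) ≈ 260.44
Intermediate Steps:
Function('v')(D) = Add(6, Mul(6, D)) (Function('v')(D) = Mul(Add(1, D), 6) = Add(6, Mul(6, D)))
x = -68
Function('L')(Z, a) = Add(8, Mul(2, Z)) (Function('L')(Z, a) = Mul(Add(4, Z), 2) = Add(8, Mul(2, Z)))
j = Rational(17, 9) (j = Mul(-68, Pow(Add(6, Mul(6, -7)), -1)) = Mul(-68, Pow(Add(6, -42), -1)) = Mul(-68, Pow(-36, -1)) = Mul(-68, Rational(-1, 36)) = Rational(17, 9) ≈ 1.8889)
Add(Function('L')(11, 9), Mul(122, j)) = Add(Add(8, Mul(2, 11)), Mul(122, Rational(17, 9))) = Add(Add(8, 22), Rational(2074, 9)) = Add(30, Rational(2074, 9)) = Rational(2344, 9)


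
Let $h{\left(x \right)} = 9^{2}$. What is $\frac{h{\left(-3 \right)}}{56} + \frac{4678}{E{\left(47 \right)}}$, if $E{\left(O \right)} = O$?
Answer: $\frac{265775}{2632} \approx 100.98$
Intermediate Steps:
$h{\left(x \right)} = 81$
$\frac{h{\left(-3 \right)}}{56} + \frac{4678}{E{\left(47 \right)}} = \frac{81}{56} + \frac{4678}{47} = \frac{265775}{2632}$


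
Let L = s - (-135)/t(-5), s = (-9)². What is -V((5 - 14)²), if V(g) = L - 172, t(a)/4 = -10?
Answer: 755/8 ≈ 94.375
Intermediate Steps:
t(a) = -40 (t(a) = 4*(-10) = -40)
s = 81
L = 621/8 (L = 81 - (-135)/(-40) = 81 - (-135)*(-1)/40 = 81 - 1*27/8 = 81 - 27/8 = 621/8 ≈ 77.625)
V(g) = -755/8 (V(g) = 621/8 - 172 = -755/8)
-V((5 - 14)²) = -1*(-755/8) = 755/8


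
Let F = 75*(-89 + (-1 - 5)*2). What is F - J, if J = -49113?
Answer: 41538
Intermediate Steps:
F = -7575 (F = 75*(-89 - 6*2) = 75*(-89 - 12) = 75*(-101) = -7575)
F - J = -7575 - 1*(-49113) = -7575 + 49113 = 41538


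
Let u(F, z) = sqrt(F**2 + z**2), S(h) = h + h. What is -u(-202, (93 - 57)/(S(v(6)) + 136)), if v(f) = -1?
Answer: -2*sqrt(45792370)/67 ≈ -202.00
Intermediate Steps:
S(h) = 2*h
-u(-202, (93 - 57)/(S(v(6)) + 136)) = -sqrt((-202)**2 + ((93 - 57)/(2*(-1) + 136))**2) = -sqrt(40804 + (36/(-2 + 136))**2) = -sqrt(40804 + (36/134)**2) = -sqrt(40804 + (36*(1/134))**2) = -sqrt(40804 + (18/67)**2) = -sqrt(40804 + 324/4489) = -sqrt(183169480/4489) = -2*sqrt(45792370)/67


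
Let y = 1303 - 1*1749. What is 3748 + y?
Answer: 3302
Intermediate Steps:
y = -446 (y = 1303 - 1749 = -446)
3748 + y = 3748 - 446 = 3302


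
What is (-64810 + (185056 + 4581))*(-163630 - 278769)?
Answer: -55223339973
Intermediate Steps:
(-64810 + (185056 + 4581))*(-163630 - 278769) = (-64810 + 189637)*(-442399) = 124827*(-442399) = -55223339973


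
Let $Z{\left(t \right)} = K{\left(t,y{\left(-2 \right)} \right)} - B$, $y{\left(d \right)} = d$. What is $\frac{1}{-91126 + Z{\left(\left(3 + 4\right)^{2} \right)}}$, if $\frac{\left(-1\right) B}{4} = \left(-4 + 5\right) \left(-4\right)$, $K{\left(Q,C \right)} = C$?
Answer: $- \frac{1}{91144} \approx -1.0972 \cdot 10^{-5}$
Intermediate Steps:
$B = 16$ ($B = - 4 \left(-4 + 5\right) \left(-4\right) = - 4 \cdot 1 \left(-4\right) = \left(-4\right) \left(-4\right) = 16$)
$Z{\left(t \right)} = -18$ ($Z{\left(t \right)} = -2 - 16 = -18$)
$\frac{1}{-91126 + Z{\left(\left(3 + 4\right)^{2} \right)}} = \frac{1}{-91126 - 18} = \frac{1}{-91144} = - \frac{1}{91144}$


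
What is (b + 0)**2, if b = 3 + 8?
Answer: 121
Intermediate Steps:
b = 11
(b + 0)**2 = (11 + 0)**2 = 11**2 = 121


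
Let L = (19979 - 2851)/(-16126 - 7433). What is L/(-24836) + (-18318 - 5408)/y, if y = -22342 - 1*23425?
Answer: 3470783792600/6694697491377 ≈ 0.51844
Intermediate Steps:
y = -45767 (y = -22342 - 23425 = -45767)
L = -17128/23559 (L = 17128/(-23559) = 17128*(-1/23559) = -17128/23559 ≈ -0.72703)
L/(-24836) + (-18318 - 5408)/y = -17128/23559/(-24836) + (-18318 - 5408)/(-45767) = -17128/23559*(-1/24836) - 23726*(-1/45767) = 4282/146277831 + 23726/45767 = 3470783792600/6694697491377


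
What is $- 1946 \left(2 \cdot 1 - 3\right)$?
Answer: $1946$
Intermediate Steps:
$- 1946 \left(2 \cdot 1 - 3\right) = - 1946 \left(2 - 3\right) = \left(-1946\right) \left(-1\right) = 1946$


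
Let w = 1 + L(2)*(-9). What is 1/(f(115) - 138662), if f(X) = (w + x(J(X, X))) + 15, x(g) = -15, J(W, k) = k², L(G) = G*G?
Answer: -1/138697 ≈ -7.2100e-6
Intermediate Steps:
L(G) = G²
w = -35 (w = 1 + 2²*(-9) = 1 + 4*(-9) = 1 - 36 = -35)
f(X) = -35 (f(X) = (-35 - 15) + 15 = -50 + 15 = -35)
1/(f(115) - 138662) = 1/(-35 - 138662) = 1/(-138697) = -1/138697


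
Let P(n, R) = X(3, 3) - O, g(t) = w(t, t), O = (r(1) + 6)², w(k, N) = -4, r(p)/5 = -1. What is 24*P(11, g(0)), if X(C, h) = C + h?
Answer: 120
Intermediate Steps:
r(p) = -5 (r(p) = 5*(-1) = -5)
O = 1 (O = (-5 + 6)² = 1² = 1)
g(t) = -4
P(n, R) = 5 (P(n, R) = (3 + 3) - 1*1 = 6 - 1 = 5)
24*P(11, g(0)) = 24*5 = 120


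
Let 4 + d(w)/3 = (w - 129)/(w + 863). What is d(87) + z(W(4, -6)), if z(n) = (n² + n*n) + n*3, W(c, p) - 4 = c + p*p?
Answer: 1896137/475 ≈ 3991.9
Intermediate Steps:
d(w) = -12 + 3*(-129 + w)/(863 + w) (d(w) = -12 + 3*((w - 129)/(w + 863)) = -12 + 3*((-129 + w)/(863 + w)) = -12 + 3*(-129 + w)/(863 + w))
W(c, p) = 4 + c + p² (W(c, p) = 4 + (c + p*p) = 4 + (c + p²) = 4 + c + p²)
z(n) = 2*n² + 3*n (z(n) = (n² + n²) + 3*n = 2*n² + 3*n)
d(87) + z(W(4, -6)) = 3*(-3581 - 3*87)/(863 + 87) + (4 + 4 + (-6)²)*(3 + 2*(4 + 4 + (-6)²)) = 3*(-3581 - 261)/950 + (4 + 4 + 36)*(3 + 2*(4 + 4 + 36)) = 3*(1/950)*(-3842) + 44*(3 + 2*44) = -5763/475 + 44*(3 + 88) = -5763/475 + 44*91 = -5763/475 + 4004 = 1896137/475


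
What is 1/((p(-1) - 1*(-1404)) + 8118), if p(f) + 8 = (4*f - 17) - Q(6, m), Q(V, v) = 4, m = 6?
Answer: 1/9489 ≈ 0.00010539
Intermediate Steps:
p(f) = -29 + 4*f (p(f) = -8 + ((4*f - 17) - 1*4) = -8 + ((-17 + 4*f) - 4) = -8 + (-21 + 4*f) = -29 + 4*f)
1/((p(-1) - 1*(-1404)) + 8118) = 1/(((-29 + 4*(-1)) - 1*(-1404)) + 8118) = 1/(((-29 - 4) + 1404) + 8118) = 1/((-33 + 1404) + 8118) = 1/(1371 + 8118) = 1/9489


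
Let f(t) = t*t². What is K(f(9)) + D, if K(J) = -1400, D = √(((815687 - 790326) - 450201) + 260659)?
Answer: -1400 + I*√164181 ≈ -1400.0 + 405.19*I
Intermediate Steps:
f(t) = t³
D = I*√164181 (D = √((25361 - 450201) + 260659) = √(-424840 + 260659) = √(-164181) = I*√164181 ≈ 405.19*I)
K(f(9)) + D = -1400 + I*√164181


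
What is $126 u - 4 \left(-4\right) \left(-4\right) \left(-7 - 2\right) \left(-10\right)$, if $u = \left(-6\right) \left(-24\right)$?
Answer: $12384$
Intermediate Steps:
$u = 144$
$126 u - 4 \left(-4\right) \left(-4\right) \left(-7 - 2\right) \left(-10\right) = 126 \cdot 144 - 4 \left(-4\right) \left(-4\right) \left(-7 - 2\right) \left(-10\right) = 18144 - \left(-16\right) \left(-4\right) \left(-7 - 2\right) \left(-10\right) = 18144 - 64 \left(-9\right) \left(-10\right) = 18144 - \left(-576\right) \left(-10\right) = 18144 - 5760 = 12384$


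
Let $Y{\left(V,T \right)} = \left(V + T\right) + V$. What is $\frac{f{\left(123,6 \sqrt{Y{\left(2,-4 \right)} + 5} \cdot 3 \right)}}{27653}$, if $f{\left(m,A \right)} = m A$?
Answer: $\frac{2214 \sqrt{5}}{27653} \approx 0.17903$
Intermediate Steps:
$Y{\left(V,T \right)} = T + 2 V$ ($Y{\left(V,T \right)} = \left(T + V\right) + V = T + 2 V$)
$f{\left(m,A \right)} = A m$
$\frac{f{\left(123,6 \sqrt{Y{\left(2,-4 \right)} + 5} \cdot 3 \right)}}{27653} = \frac{6 \sqrt{\left(-4 + 2 \cdot 2\right) + 5} \cdot 3 \cdot 123}{27653} = 6 \sqrt{\left(-4 + 4\right) + 5} \cdot 3 \cdot 123 \cdot \frac{1}{27653} = 6 \sqrt{0 + 5} \cdot 3 \cdot 123 \cdot \frac{1}{27653} = 6 \sqrt{5} \cdot 3 \cdot 123 \cdot \frac{1}{27653} = 18 \sqrt{5} \cdot 123 \cdot \frac{1}{27653} = 2214 \sqrt{5} \cdot \frac{1}{27653} = \frac{2214 \sqrt{5}}{27653}$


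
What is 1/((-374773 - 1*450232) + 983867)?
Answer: 1/158862 ≈ 6.2948e-6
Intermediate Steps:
1/((-374773 - 1*450232) + 983867) = 1/((-374773 - 450232) + 983867) = 1/(-825005 + 983867) = 1/158862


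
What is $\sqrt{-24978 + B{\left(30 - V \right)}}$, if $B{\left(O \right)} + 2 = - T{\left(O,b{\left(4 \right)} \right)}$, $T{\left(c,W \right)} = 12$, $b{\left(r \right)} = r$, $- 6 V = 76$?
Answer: $4 i \sqrt{1562} \approx 158.09 i$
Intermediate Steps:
$V = - \frac{38}{3}$ ($V = \left(- \frac{1}{6}\right) 76 = - \frac{38}{3} \approx -12.667$)
$B{\left(O \right)} = -14$ ($B{\left(O \right)} = -2 - 12 = -14$)
$\sqrt{-24978 + B{\left(30 - V \right)}} = \sqrt{-24978 - 14} = \sqrt{-24992} = 4 i \sqrt{1562}$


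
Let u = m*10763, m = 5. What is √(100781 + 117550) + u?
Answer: 53815 + 3*√24259 ≈ 54282.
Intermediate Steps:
u = 53815 (u = 5*10763 = 53815)
√(100781 + 117550) + u = √(100781 + 117550) + 53815 = √218331 + 53815 = 3*√24259 + 53815 = 53815 + 3*√24259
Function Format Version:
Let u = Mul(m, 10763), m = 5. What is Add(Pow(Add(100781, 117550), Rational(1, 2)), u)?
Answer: Add(53815, Mul(3, Pow(24259, Rational(1, 2)))) ≈ 54282.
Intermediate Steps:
u = 53815 (u = Mul(5, 10763) = 53815)
Add(Pow(Add(100781, 117550), Rational(1, 2)), u) = Add(Pow(Add(100781, 117550), Rational(1, 2)), 53815) = Add(Pow(218331, Rational(1, 2)), 53815) = Add(Mul(3, Pow(24259, Rational(1, 2))), 53815) = Add(53815, Mul(3, Pow(24259, Rational(1, 2))))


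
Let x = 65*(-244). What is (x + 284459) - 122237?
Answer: 146362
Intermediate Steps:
x = -15860
(x + 284459) - 122237 = (-15860 + 284459) - 122237 = 268599 - 122237 = 146362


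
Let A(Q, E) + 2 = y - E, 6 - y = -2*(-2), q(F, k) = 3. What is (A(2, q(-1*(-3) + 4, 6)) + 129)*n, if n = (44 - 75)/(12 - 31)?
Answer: 3906/19 ≈ 205.58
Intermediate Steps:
y = 2 (y = 6 - (-2)*(-2) = 6 - 1*4 = 6 - 4 = 2)
n = 31/19 (n = -31/(-19) = -31*(-1/19) = 31/19 ≈ 1.6316)
A(Q, E) = -E (A(Q, E) = -2 + (2 - E) = -E)
(A(2, q(-1*(-3) + 4, 6)) + 129)*n = (-1*3 + 129)*(31/19) = (-3 + 129)*(31/19) = 126*(31/19) = 3906/19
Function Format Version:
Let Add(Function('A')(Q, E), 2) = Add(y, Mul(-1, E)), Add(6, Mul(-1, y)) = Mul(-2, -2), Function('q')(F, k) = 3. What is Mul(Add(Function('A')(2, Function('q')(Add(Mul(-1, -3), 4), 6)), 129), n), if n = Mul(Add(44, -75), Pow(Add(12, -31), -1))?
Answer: Rational(3906, 19) ≈ 205.58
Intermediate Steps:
y = 2 (y = Add(6, Mul(-1, Mul(-2, -2))) = Add(6, Mul(-1, 4)) = Add(6, -4) = 2)
n = Rational(31, 19) (n = Mul(-31, Pow(-19, -1)) = Mul(-31, Rational(-1, 19)) = Rational(31, 19) ≈ 1.6316)
Function('A')(Q, E) = Mul(-1, E) (Function('A')(Q, E) = Add(-2, Add(2, Mul(-1, E))) = Mul(-1, E))
Mul(Add(Function('A')(2, Function('q')(Add(Mul(-1, -3), 4), 6)), 129), n) = Mul(Add(Mul(-1, 3), 129), Rational(31, 19)) = Mul(Add(-3, 129), Rational(31, 19)) = Mul(126, Rational(31, 19)) = Rational(3906, 19)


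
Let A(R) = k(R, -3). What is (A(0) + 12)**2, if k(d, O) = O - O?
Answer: 144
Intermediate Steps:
k(d, O) = 0
A(R) = 0
(A(0) + 12)**2 = (0 + 12)**2 = 12**2 = 144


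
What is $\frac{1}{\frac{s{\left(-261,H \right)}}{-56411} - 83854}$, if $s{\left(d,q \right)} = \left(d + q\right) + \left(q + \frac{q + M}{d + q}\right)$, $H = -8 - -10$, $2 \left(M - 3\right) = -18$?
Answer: $- \frac{14610449}{1225144523887} \approx -1.1925 \cdot 10^{-5}$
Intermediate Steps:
$M = -6$ ($M = 3 + \frac{1}{2} \left(-18\right) = 3 - 9 = -6$)
$H = 2$ ($H = -8 + 10 = 2$)
$s{\left(d,q \right)} = d + 2 q + \frac{-6 + q}{d + q}$ ($s{\left(d,q \right)} = \left(d + q\right) + \left(q + \frac{q - 6}{d + q}\right) = \left(d + q\right) + \left(q + \frac{-6 + q}{d + q}\right) = d + 2 q + \frac{-6 + q}{d + q}$)
$\frac{1}{\frac{s{\left(-261,H \right)}}{-56411} - 83854} = \frac{1}{\frac{\frac{1}{-261 + 2} \left(-6 + 2 + \left(-261\right)^{2} + 2 \cdot 2^{2} + 3 \left(-261\right) 2\right)}{-56411} - 83854} = \frac{1}{\frac{-6 + 2 + 68121 + 2 \cdot 4 - 1566}{-259} \left(- \frac{1}{56411}\right) - 83854} = \frac{1}{- \frac{-6 + 2 + 68121 + 8 - 1566}{259} \left(- \frac{1}{56411}\right) - 83854} = \frac{1}{\left(- \frac{1}{259}\right) 66559 \left(- \frac{1}{56411}\right) - 83854} = \frac{1}{\left(- \frac{66559}{259}\right) \left(- \frac{1}{56411}\right) - 83854} = \frac{1}{\frac{66559}{14610449} - 83854} = \frac{1}{- \frac{1225144523887}{14610449}} = - \frac{14610449}{1225144523887}$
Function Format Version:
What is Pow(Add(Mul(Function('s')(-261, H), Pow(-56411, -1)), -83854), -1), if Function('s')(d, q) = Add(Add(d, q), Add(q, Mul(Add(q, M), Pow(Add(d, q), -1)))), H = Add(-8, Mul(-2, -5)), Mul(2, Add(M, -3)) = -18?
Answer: Rational(-14610449, 1225144523887) ≈ -1.1925e-5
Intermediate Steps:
M = -6 (M = Add(3, Mul(Rational(1, 2), -18)) = Add(3, -9) = -6)
H = 2 (H = Add(-8, 10) = 2)
Function('s')(d, q) = Add(d, Mul(2, q), Mul(Pow(Add(d, q), -1), Add(-6, q))) (Function('s')(d, q) = Add(Add(d, q), Add(q, Mul(Add(q, -6), Pow(Add(d, q), -1)))) = Add(Add(d, q), Add(q, Mul(Add(-6, q), Pow(Add(d, q), -1)))) = Add(Add(d, q), Add(q, Mul(Pow(Add(d, q), -1), Add(-6, q)))) = Add(d, Mul(2, q), Mul(Pow(Add(d, q), -1), Add(-6, q))))
Pow(Add(Mul(Function('s')(-261, H), Pow(-56411, -1)), -83854), -1) = Pow(Add(Mul(Mul(Pow(Add(-261, 2), -1), Add(-6, 2, Pow(-261, 2), Mul(2, Pow(2, 2)), Mul(3, -261, 2))), Pow(-56411, -1)), -83854), -1) = Pow(Add(Mul(Mul(Pow(-259, -1), Add(-6, 2, 68121, Mul(2, 4), -1566)), Rational(-1, 56411)), -83854), -1) = Pow(Add(Mul(Mul(Rational(-1, 259), Add(-6, 2, 68121, 8, -1566)), Rational(-1, 56411)), -83854), -1) = Pow(Add(Mul(Mul(Rational(-1, 259), 66559), Rational(-1, 56411)), -83854), -1) = Pow(Add(Mul(Rational(-66559, 259), Rational(-1, 56411)), -83854), -1) = Pow(Add(Rational(66559, 14610449), -83854), -1) = Pow(Rational(-1225144523887, 14610449), -1) = Rational(-14610449, 1225144523887)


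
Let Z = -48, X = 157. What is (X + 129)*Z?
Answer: -13728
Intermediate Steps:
(X + 129)*Z = (157 + 129)*(-48) = 286*(-48) = -13728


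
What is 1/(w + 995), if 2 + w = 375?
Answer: 1/1368 ≈ 0.00073099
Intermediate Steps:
w = 373 (w = -2 + 375 = 373)
1/(w + 995) = 1/(373 + 995) = 1/1368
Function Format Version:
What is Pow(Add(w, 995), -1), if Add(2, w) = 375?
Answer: Rational(1, 1368) ≈ 0.00073099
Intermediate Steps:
w = 373 (w = Add(-2, 375) = 373)
Pow(Add(w, 995), -1) = Pow(Add(373, 995), -1) = Pow(1368, -1) = Rational(1, 1368)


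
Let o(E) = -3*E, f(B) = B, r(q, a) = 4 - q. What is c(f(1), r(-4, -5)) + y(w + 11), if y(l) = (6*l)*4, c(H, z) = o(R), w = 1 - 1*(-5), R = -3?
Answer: 417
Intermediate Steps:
w = 6 (w = 1 + 5 = 6)
c(H, z) = 9 (c(H, z) = -3*(-3) = 9)
y(l) = 24*l
c(f(1), r(-4, -5)) + y(w + 11) = 9 + 24*(6 + 11) = 9 + 24*17 = 9 + 408 = 417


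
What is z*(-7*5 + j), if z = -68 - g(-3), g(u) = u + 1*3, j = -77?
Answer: 7616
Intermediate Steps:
g(u) = 3 + u (g(u) = u + 3 = 3 + u)
z = -68 (z = -68 - (3 - 3) = -68 - 1*0 = -68 + 0 = -68)
z*(-7*5 + j) = -68*(-7*5 - 77) = -68*(-35 - 77) = -68*(-112) = 7616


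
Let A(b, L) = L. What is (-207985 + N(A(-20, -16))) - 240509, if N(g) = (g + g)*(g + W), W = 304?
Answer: -457710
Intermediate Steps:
N(g) = 2*g*(304 + g) (N(g) = (g + g)*(g + 304) = (2*g)*(304 + g) = 2*g*(304 + g))
(-207985 + N(A(-20, -16))) - 240509 = (-207985 + 2*(-16)*(304 - 16)) - 240509 = (-207985 + 2*(-16)*288) - 240509 = (-207985 - 9216) - 240509 = -217201 - 240509 = -457710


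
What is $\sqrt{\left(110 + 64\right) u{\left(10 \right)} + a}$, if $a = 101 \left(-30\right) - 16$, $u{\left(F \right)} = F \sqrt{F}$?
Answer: $\sqrt{-3046 + 1740 \sqrt{10}} \approx 49.562$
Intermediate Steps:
$u{\left(F \right)} = F^{\frac{3}{2}}$
$a = -3046$ ($a = -3030 - 16 = -3046$)
$\sqrt{\left(110 + 64\right) u{\left(10 \right)} + a} = \sqrt{\left(110 + 64\right) 10^{\frac{3}{2}} - 3046} = \sqrt{174 \cdot 10 \sqrt{10} - 3046} = \sqrt{1740 \sqrt{10} - 3046} = \sqrt{-3046 + 1740 \sqrt{10}}$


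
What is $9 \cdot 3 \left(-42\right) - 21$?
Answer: $-1155$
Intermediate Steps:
$9 \cdot 3 \left(-42\right) - 21 = 27 \left(-42\right) - 21 = -1134 - 21 = -1155$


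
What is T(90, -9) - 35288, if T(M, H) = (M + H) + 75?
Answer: -35132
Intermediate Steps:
T(M, H) = 75 + H + M (T(M, H) = (H + M) + 75 = 75 + H + M)
T(90, -9) - 35288 = (75 - 9 + 90) - 35288 = 156 - 35288 = -35132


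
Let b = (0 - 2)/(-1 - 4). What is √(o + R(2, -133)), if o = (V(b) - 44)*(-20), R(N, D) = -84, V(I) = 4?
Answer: 2*√179 ≈ 26.758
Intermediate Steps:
b = ⅖ (b = -2/(-5) = -2*(-⅕) = ⅖ ≈ 0.40000)
o = 800 (o = (4 - 44)*(-20) = -40*(-20) = 800)
√(o + R(2, -133)) = √(800 - 84) = √716 = 2*√179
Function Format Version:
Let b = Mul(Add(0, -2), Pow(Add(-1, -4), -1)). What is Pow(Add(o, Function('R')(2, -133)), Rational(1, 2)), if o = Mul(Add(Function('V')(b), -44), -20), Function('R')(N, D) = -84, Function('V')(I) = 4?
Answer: Mul(2, Pow(179, Rational(1, 2))) ≈ 26.758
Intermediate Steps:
b = Rational(2, 5) (b = Mul(-2, Pow(-5, -1)) = Mul(-2, Rational(-1, 5)) = Rational(2, 5) ≈ 0.40000)
o = 800 (o = Mul(Add(4, -44), -20) = Mul(-40, -20) = 800)
Pow(Add(o, Function('R')(2, -133)), Rational(1, 2)) = Pow(Add(800, -84), Rational(1, 2)) = Pow(716, Rational(1, 2)) = Mul(2, Pow(179, Rational(1, 2)))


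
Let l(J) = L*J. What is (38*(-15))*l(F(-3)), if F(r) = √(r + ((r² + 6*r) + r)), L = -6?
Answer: 3420*I*√15 ≈ 13246.0*I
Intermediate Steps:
F(r) = √(r² + 8*r) (F(r) = √(r + (r² + 7*r)) = √(r² + 8*r))
l(J) = -6*J
(38*(-15))*l(F(-3)) = (38*(-15))*(-6*I*√3*√(8 - 3)) = -(-3420)*√(-3*5) = -(-3420)*√(-15) = -(-3420)*I*√15 = 3420*I*√15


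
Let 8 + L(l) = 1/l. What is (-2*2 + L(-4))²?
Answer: 2401/16 ≈ 150.06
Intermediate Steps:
L(l) = -8 + 1/l
(-2*2 + L(-4))² = (-2*2 + (-8 + 1/(-4)))² = (-4 + (-8 - ¼))² = (-4 - 33/4)² = (-49/4)² = 2401/16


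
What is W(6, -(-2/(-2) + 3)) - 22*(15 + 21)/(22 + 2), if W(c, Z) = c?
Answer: -27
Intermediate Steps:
W(6, -(-2/(-2) + 3)) - 22*(15 + 21)/(22 + 2) = 6 - 22*(15 + 21)/(22 + 2) = 6 - 792/24 = 6 - 22*3/2 = 6 - 33 = -27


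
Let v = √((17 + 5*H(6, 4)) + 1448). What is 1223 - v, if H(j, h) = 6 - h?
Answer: 1223 - 5*√59 ≈ 1184.6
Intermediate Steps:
v = 5*√59 (v = √((17 + 5*(6 - 1*4)) + 1448) = √((17 + 5*(6 - 4)) + 1448) = √((17 + 5*2) + 1448) = √((17 + 10) + 1448) = √(27 + 1448) = √1475 = 5*√59 ≈ 38.406)
1223 - v = 1223 - 5*√59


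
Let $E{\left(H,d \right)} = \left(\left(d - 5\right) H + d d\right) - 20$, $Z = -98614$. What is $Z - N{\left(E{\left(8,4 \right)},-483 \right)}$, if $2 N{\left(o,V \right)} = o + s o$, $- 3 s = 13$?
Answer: $-98634$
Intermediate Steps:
$s = - \frac{13}{3}$ ($s = \left(- \frac{1}{3}\right) 13 = - \frac{13}{3} \approx -4.3333$)
$E{\left(H,d \right)} = -20 + d^{2} + H \left(-5 + d\right)$ ($E{\left(H,d \right)} = \left(\left(d - 5\right) H + d^{2}\right) - 20 = \left(\left(-5 + d\right) H + d^{2}\right) - 20 = \left(H \left(-5 + d\right) + d^{2}\right) - 20 = \left(d^{2} + H \left(-5 + d\right)\right) - 20 = -20 + d^{2} + H \left(-5 + d\right)$)
$N{\left(o,V \right)} = - \frac{5 o}{3}$ ($N{\left(o,V \right)} = \frac{o - \frac{13 o}{3}}{2} = \frac{\left(- \frac{10}{3}\right) o}{2} = - \frac{5 o}{3}$)
$Z - N{\left(E{\left(8,4 \right)},-483 \right)} = -98614 - - \frac{5 \left(-20 + 4^{2} - 40 + 8 \cdot 4\right)}{3} = -98614 - - \frac{5 \left(-20 + 16 - 40 + 32\right)}{3} = -98614 - \left(- \frac{5}{3}\right) \left(-12\right) = -98614 - 20 = -98634$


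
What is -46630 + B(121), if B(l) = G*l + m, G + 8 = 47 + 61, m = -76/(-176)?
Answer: -1519301/44 ≈ -34530.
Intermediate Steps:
m = 19/44 (m = -76*(-1/176) = 19/44 ≈ 0.43182)
G = 100 (G = -8 + (47 + 61) = -8 + 108 = 100)
B(l) = 19/44 + 100*l (B(l) = 100*l + 19/44 = 19/44 + 100*l)
-46630 + B(121) = -46630 + (19/44 + 100*121) = -46630 + (19/44 + 12100) = -46630 + 532419/44 = -1519301/44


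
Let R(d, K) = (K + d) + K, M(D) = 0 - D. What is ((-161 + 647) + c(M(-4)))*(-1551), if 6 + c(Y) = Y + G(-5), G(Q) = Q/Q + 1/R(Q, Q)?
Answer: -3760658/5 ≈ -7.5213e+5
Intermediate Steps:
M(D) = -D
R(d, K) = d + 2*K
G(Q) = 1 + 1/(3*Q) (G(Q) = Q/Q + 1/(Q + 2*Q) = 1 + 1/(3*Q))
c(Y) = -76/15 + Y (c(Y) = -6 + (Y + (1/3 - 5)/(-5)) = -6 + (Y - 1/5*(-14/3)) = -6 + (Y + 14/15) = -6 + (14/15 + Y) = -76/15 + Y)
((-161 + 647) + c(M(-4)))*(-1551) = ((-161 + 647) + (-76/15 - 1*(-4)))*(-1551) = (486 + (-76/15 + 4))*(-1551) = (486 - 16/15)*(-1551) = (7274/15)*(-1551) = -3760658/5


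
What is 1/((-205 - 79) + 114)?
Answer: -1/170 ≈ -0.0058824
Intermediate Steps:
1/((-205 - 79) + 114) = 1/(-284 + 114) = 1/(-170) = -1/170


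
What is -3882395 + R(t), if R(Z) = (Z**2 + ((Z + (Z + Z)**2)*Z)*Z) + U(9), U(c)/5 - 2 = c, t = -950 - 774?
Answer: 35330195758316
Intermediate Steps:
t = -1724
U(c) = 10 + 5*c
R(Z) = 55 + Z**2 + Z**2*(Z + 4*Z**2) (R(Z) = (Z**2 + ((Z + (Z + Z)**2)*Z)*Z) + (10 + 5*9) = (Z**2 + ((Z + (2*Z)**2)*Z)*Z) + (10 + 45) = (Z**2 + ((Z + 4*Z**2)*Z)*Z) + 55 = (Z**2 + (Z*(Z + 4*Z**2))*Z) + 55 = (Z**2 + Z**2*(Z + 4*Z**2)) + 55 = 55 + Z**2 + Z**2*(Z + 4*Z**2))
-3882395 + R(t) = -3882395 + (55 + (-1724)**2 + (-1724)**3 + 4*(-1724)**4) = -3882395 + (55 + 2972176 - 5124031424 + 4*8833830174976) = -3882395 + (55 + 2972176 - 5124031424 + 35335320699904) = -3882395 + 35330199640711 = 35330195758316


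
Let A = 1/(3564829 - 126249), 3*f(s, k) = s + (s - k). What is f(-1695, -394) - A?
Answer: -10301985683/10315740 ≈ -998.67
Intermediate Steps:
f(s, k) = -k/3 + 2*s/3 (f(s, k) = (s + (s - k))/3 = (-k + 2*s)/3 = -k/3 + 2*s/3)
A = 1/3438580 ≈ 2.9082e-7
f(-1695, -394) - A = (-⅓*(-394) + (⅔)*(-1695)) - 1*1/3438580 = (394/3 - 1130) - 1/3438580 = -2996/3 - 1/3438580 = -10301985683/10315740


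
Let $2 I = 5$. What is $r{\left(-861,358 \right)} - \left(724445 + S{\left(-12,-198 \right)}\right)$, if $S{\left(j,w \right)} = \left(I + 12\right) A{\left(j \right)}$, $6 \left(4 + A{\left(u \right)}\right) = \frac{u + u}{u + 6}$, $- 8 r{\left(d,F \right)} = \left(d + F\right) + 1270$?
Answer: $- \frac{17387821}{24} \approx -7.2449 \cdot 10^{5}$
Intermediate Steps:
$I = \frac{5}{2}$ ($I = \frac{1}{2} \cdot 5 = \frac{5}{2} \approx 2.5$)
$r{\left(d,F \right)} = - \frac{635}{4} - \frac{F}{8} - \frac{d}{8}$ ($r{\left(d,F \right)} = - \frac{\left(d + F\right) + 1270}{8} = - \frac{\left(F + d\right) + 1270}{8} = - \frac{1270 + F + d}{8} = - \frac{635}{4} - \frac{F}{8} - \frac{d}{8}$)
$A{\left(u \right)} = -4 + \frac{u}{3 \left(6 + u\right)}$ ($A{\left(u \right)} = -4 + \frac{\left(u + u\right) \frac{1}{u + 6}}{6} = -4 + \frac{2 u \frac{1}{6 + u}}{6} = -4 + \frac{u}{3 \left(6 + u\right)}$)
$S{\left(j,w \right)} = \frac{29 \left(-72 - 11 j\right)}{6 \left(6 + j\right)}$ ($S{\left(j,w \right)} = \left(\frac{5}{2} + 12\right) \frac{-72 - 11 j}{3 \left(6 + j\right)} = \frac{29 \frac{-72 - 11 j}{3 \left(6 + j\right)}}{2} = \frac{29 \left(-72 - 11 j\right)}{6 \left(6 + j\right)}$)
$r{\left(-861,358 \right)} - \left(724445 + S{\left(-12,-198 \right)}\right) = \left(- \frac{635}{4} - \frac{179}{4} - - \frac{861}{8}\right) - \left(724445 + \frac{29 \left(-72 - -132\right)}{6 \left(6 - 12\right)}\right) = \left(- \frac{635}{4} - \frac{179}{4} + \frac{861}{8}\right) - \left(724445 + \frac{29 \left(-72 + 132\right)}{6 \left(-6\right)}\right) = - \frac{767}{8} - \left(724445 + \frac{29}{6} \left(- \frac{1}{6}\right) 60\right) = - \frac{767}{8} - \frac{2173190}{3} = - \frac{17387821}{24}$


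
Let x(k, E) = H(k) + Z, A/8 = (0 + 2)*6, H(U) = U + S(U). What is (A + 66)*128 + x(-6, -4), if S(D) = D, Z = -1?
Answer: 20723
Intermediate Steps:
H(U) = 2*U (H(U) = U + U = 2*U)
A = 96 (A = 8*((0 + 2)*6) = 8*(2*6) = 8*12 = 96)
x(k, E) = -1 + 2*k (x(k, E) = 2*k - 1 = -1 + 2*k)
(A + 66)*128 + x(-6, -4) = (96 + 66)*128 + (-1 + 2*(-6)) = 162*128 + (-1 - 12) = 20736 - 13 = 20723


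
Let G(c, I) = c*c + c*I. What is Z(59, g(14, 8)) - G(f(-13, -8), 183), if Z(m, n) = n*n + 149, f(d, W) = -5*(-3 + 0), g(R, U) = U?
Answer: -2757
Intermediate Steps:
f(d, W) = 15 (f(d, W) = -5*(-3) = 15)
G(c, I) = c² + I*c
Z(m, n) = 149 + n² (Z(m, n) = n² + 149 = 149 + n²)
Z(59, g(14, 8)) - G(f(-13, -8), 183) = (149 + 8²) - 15*(183 + 15) = (149 + 64) - 15*198 = 213 - 1*2970 = 213 - 2970 = -2757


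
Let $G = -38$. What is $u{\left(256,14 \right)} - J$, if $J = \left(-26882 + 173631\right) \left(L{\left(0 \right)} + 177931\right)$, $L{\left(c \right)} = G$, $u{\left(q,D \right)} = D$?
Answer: $-26105619843$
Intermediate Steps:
$L{\left(c \right)} = -38$
$J = 26105619857$ ($J = \left(-26882 + 173631\right) \left(-38 + 177931\right) = 146749 \cdot 177893 = 26105619857$)
$u{\left(256,14 \right)} - J = 14 - 26105619857 = -26105619843$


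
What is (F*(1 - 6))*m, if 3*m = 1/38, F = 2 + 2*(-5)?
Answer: 20/57 ≈ 0.35088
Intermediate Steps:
F = -8 (F = 2 - 10 = -8)
m = 1/114 (m = (⅓)/38 = (⅓)*(1/38) = 1/114 ≈ 0.0087719)
(F*(1 - 6))*m = -8*(1 - 6)*(1/114) = -8*(-5)*(1/114) = 40*(1/114) = 20/57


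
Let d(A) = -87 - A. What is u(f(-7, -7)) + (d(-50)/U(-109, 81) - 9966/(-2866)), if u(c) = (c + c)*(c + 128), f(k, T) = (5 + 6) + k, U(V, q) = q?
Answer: 122923690/116073 ≈ 1059.0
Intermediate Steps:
f(k, T) = 11 + k
u(c) = 2*c*(128 + c) (u(c) = (2*c)*(128 + c) = 2*c*(128 + c))
u(f(-7, -7)) + (d(-50)/U(-109, 81) - 9966/(-2866)) = 2*(11 - 7)*(128 + (11 - 7)) + ((-87 - 1*(-50))/81 - 9966/(-2866)) = 2*4*(128 + 4) + ((-87 + 50)*(1/81) - 9966*(-1/2866)) = 2*4*132 + (-37*1/81 + 4983/1433) = 1056 + (-37/81 + 4983/1433) = 1056 + 350602/116073 = 122923690/116073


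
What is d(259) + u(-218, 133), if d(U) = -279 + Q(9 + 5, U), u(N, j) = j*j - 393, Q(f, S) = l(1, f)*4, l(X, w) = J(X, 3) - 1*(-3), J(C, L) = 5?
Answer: 17049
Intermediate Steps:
l(X, w) = 8 (l(X, w) = 5 - 1*(-3) = 5 + 3 = 8)
Q(f, S) = 32 (Q(f, S) = 8*4 = 32)
u(N, j) = -393 + j**2 (u(N, j) = j**2 - 393 = -393 + j**2)
d(U) = -247 (d(U) = -279 + 32 = -247)
d(259) + u(-218, 133) = -247 + (-393 + 133**2) = -247 + (-393 + 17689) = -247 + 17296 = 17049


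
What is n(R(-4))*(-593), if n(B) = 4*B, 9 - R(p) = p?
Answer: -30836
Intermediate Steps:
R(p) = 9 - p
n(R(-4))*(-593) = (4*(9 - 1*(-4)))*(-593) = (4*(9 + 4))*(-593) = (4*13)*(-593) = 52*(-593) = -30836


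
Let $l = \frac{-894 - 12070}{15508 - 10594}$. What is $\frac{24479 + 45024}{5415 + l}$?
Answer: $\frac{24395553}{1899739} \approx 12.842$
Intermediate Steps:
$l = - \frac{926}{351}$ ($l = - \frac{12964}{4914} = \left(-12964\right) \frac{1}{4914} = - \frac{926}{351} \approx -2.6382$)
$\frac{24479 + 45024}{5415 + l} = \frac{24479 + 45024}{5415 - \frac{926}{351}} = \frac{69503}{\frac{1899739}{351}} = 69503 \cdot \frac{351}{1899739} = \frac{24395553}{1899739}$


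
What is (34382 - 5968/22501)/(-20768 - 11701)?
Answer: -773623414/730584969 ≈ -1.0589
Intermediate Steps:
(34382 - 5968/22501)/(-20768 - 11701) = (34382 - 5968*1/22501)/(-32469) = (34382 - 5968/22501)*(-1/32469) = (773623414/22501)*(-1/32469) = -773623414/730584969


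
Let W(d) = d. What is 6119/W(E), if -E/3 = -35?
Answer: 6119/105 ≈ 58.276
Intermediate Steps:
E = 105 (E = -3*(-35) = 105)
6119/W(E) = 6119/105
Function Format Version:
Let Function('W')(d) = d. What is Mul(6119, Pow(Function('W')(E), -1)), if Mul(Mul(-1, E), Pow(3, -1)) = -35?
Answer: Rational(6119, 105) ≈ 58.276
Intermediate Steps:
E = 105 (E = Mul(-3, -35) = 105)
Mul(6119, Pow(Function('W')(E), -1)) = Mul(6119, Pow(105, -1)) = Mul(6119, Rational(1, 105)) = Rational(6119, 105)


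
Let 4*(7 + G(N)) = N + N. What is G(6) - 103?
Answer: -107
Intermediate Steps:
G(N) = -7 + N/2 (G(N) = -7 + (N + N)/4 = -7 + (2*N)/4 = -7 + N/2)
G(6) - 103 = (-7 + (½)*6) - 103 = (-7 + 3) - 103 = -4 - 103 = -107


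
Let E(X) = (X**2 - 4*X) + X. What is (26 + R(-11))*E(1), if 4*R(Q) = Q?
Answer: -93/2 ≈ -46.500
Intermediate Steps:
E(X) = X**2 - 3*X
R(Q) = Q/4
(26 + R(-11))*E(1) = (26 + (1/4)*(-11))*(1*(-3 + 1)) = (26 - 11/4)*(1*(-2)) = (93/4)*(-2) = -93/2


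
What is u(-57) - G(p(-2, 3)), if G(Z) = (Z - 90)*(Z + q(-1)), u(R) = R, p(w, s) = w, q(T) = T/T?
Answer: -149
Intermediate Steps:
q(T) = 1
G(Z) = (1 + Z)*(-90 + Z) (G(Z) = (Z - 90)*(Z + 1) = (-90 + Z)*(1 + Z) = (1 + Z)*(-90 + Z))
u(-57) - G(p(-2, 3)) = -57 - (-90 + (-2)**2 - 89*(-2)) = -57 - (-90 + 4 + 178) = -57 - 1*92 = -57 - 92 = -149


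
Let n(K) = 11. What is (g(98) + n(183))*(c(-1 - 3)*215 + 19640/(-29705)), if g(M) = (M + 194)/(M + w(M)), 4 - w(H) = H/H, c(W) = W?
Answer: -7173802764/600041 ≈ -11956.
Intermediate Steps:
w(H) = 3 (w(H) = 4 - H/H = 4 - 1*1 = 4 - 1 = 3)
g(M) = (194 + M)/(3 + M) (g(M) = (M + 194)/(M + 3) = (194 + M)/(3 + M))
(g(98) + n(183))*(c(-1 - 3)*215 + 19640/(-29705)) = ((194 + 98)/(3 + 98) + 11)*((-1 - 3)*215 + 19640/(-29705)) = (292/101 + 11)*(-4*215 + 19640*(-1/29705)) = ((1/101)*292 + 11)*(-860 - 3928/5941) = (292/101 + 11)*(-5113188/5941) = (1403/101)*(-5113188/5941) = -7173802764/600041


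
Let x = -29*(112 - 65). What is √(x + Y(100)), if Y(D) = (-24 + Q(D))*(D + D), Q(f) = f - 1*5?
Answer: √12837 ≈ 113.30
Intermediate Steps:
Q(f) = -5 + f (Q(f) = f - 5 = -5 + f)
x = -1363 (x = -29*47 = -1363)
Y(D) = 2*D*(-29 + D) (Y(D) = (-24 + (-5 + D))*(D + D) = (-29 + D)*(2*D) = 2*D*(-29 + D))
√(x + Y(100)) = √(-1363 + 2*100*(-29 + 100)) = √(-1363 + 2*100*71) = √(-1363 + 14200) = √12837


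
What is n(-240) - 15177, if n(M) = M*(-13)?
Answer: -12057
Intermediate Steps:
n(M) = -13*M
n(-240) - 15177 = -13*(-240) - 15177 = 3120 - 15177 = -12057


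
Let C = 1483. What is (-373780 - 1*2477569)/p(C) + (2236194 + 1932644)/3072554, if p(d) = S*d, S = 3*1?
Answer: -4371188307542/6834896373 ≈ -639.54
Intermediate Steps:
S = 3
p(d) = 3*d
(-373780 - 1*2477569)/p(C) + (2236194 + 1932644)/3072554 = (-373780 - 1*2477569)/((3*1483)) + (2236194 + 1932644)/3072554 = (-373780 - 2477569)/4449 + 4168838*(1/3072554) = -2851349*1/4449 + 2084419/1536277 = -2851349/4449 + 2084419/1536277 = -4371188307542/6834896373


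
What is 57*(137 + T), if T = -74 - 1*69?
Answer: -342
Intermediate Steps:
T = -143 (T = -74 - 69 = -143)
57*(137 + T) = 57*(137 - 143) = 57*(-6) = -342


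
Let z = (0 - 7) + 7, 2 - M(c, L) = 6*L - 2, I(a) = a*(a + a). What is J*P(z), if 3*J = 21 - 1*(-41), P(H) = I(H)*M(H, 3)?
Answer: 0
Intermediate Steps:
I(a) = 2*a² (I(a) = a*(2*a) = 2*a²)
M(c, L) = 4 - 6*L (M(c, L) = 2 - (6*L - 2) = 2 - (-2 + 6*L) = 2 + (2 - 6*L) = 4 - 6*L)
z = 0 (z = -7 + 7 = 0)
P(H) = -28*H² (P(H) = (2*H²)*(4 - 6*3) = (2*H²)*(4 - 18) = (2*H²)*(-14) = -28*H²)
J = 62/3 (J = (21 - 1*(-41))/3 = (21 + 41)/3 = (⅓)*62 = 62/3 ≈ 20.667)
J*P(z) = 62*(-28*0²)/3 = 62*(-28*0)/3 = (62/3)*0 = 0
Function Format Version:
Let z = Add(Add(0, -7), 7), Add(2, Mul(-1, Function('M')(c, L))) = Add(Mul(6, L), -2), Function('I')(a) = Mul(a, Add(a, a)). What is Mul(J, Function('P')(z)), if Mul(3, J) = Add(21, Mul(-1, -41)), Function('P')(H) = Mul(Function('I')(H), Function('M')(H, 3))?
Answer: 0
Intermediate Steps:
Function('I')(a) = Mul(2, Pow(a, 2)) (Function('I')(a) = Mul(a, Mul(2, a)) = Mul(2, Pow(a, 2)))
Function('M')(c, L) = Add(4, Mul(-6, L)) (Function('M')(c, L) = Add(2, Mul(-1, Add(Mul(6, L), -2))) = Add(2, Mul(-1, Add(-2, Mul(6, L)))) = Add(2, Add(2, Mul(-6, L))) = Add(4, Mul(-6, L)))
z = 0 (z = Add(-7, 7) = 0)
Function('P')(H) = Mul(-28, Pow(H, 2)) (Function('P')(H) = Mul(Mul(2, Pow(H, 2)), Add(4, Mul(-6, 3))) = Mul(Mul(2, Pow(H, 2)), Add(4, -18)) = Mul(Mul(2, Pow(H, 2)), -14) = Mul(-28, Pow(H, 2)))
J = Rational(62, 3) (J = Mul(Rational(1, 3), Add(21, Mul(-1, -41))) = Mul(Rational(1, 3), Add(21, 41)) = Mul(Rational(1, 3), 62) = Rational(62, 3) ≈ 20.667)
Mul(J, Function('P')(z)) = Mul(Rational(62, 3), Mul(-28, Pow(0, 2))) = Mul(Rational(62, 3), Mul(-28, 0)) = Mul(Rational(62, 3), 0) = 0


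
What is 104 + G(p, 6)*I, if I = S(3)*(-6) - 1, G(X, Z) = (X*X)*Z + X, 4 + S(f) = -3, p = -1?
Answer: 309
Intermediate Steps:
S(f) = -7 (S(f) = -4 - 3 = -7)
G(X, Z) = X + Z*X**2 (G(X, Z) = X**2*Z + X = Z*X**2 + X = X + Z*X**2)
I = 41 (I = -7*(-6) - 1 = 42 - 1 = 41)
104 + G(p, 6)*I = 104 - (1 - 1*6)*41 = 104 - (1 - 6)*41 = 104 - 1*(-5)*41 = 104 + 5*41 = 104 + 205 = 309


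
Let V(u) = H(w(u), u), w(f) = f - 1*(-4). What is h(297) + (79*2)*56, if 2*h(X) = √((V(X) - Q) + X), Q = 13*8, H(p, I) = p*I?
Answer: 8848 + 17*√310/2 ≈ 8997.7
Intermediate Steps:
w(f) = 4 + f (w(f) = f + 4 = 4 + f)
H(p, I) = I*p
V(u) = u*(4 + u)
Q = 104
h(X) = √(-104 + X + X*(4 + X))/2 (h(X) = √((X*(4 + X) - 1*104) + X)/2 = √((X*(4 + X) - 104) + X)/2 = √((-104 + X*(4 + X)) + X)/2 = √(-104 + X + X*(4 + X))/2)
h(297) + (79*2)*56 = √(-104 + 297 + 297*(4 + 297))/2 + (79*2)*56 = √(-104 + 297 + 297*301)/2 + 158*56 = √(-104 + 297 + 89397)/2 + 8848 = √89590/2 + 8848 = (17*√310)/2 + 8848 = 17*√310/2 + 8848 = 8848 + 17*√310/2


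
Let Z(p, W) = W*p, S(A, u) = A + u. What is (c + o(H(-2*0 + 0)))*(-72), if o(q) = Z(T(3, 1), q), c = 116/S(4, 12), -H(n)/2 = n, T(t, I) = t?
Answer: -522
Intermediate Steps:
H(n) = -2*n
c = 29/4 (c = 116/(4 + 12) = 116/16 = 116*(1/16) = 29/4 ≈ 7.2500)
o(q) = 3*q (o(q) = q*3 = 3*q)
(c + o(H(-2*0 + 0)))*(-72) = (29/4 + 3*(-2*(-2*0 + 0)))*(-72) = (29/4 + 3*(-2*(0 + 0)))*(-72) = (29/4 + 3*(-2*0))*(-72) = (29/4 + 3*0)*(-72) = (29/4 + 0)*(-72) = (29/4)*(-72) = -522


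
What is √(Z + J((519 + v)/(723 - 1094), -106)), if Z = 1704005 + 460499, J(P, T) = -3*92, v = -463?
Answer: 2*√541057 ≈ 1471.1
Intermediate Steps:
J(P, T) = -276
Z = 2164504
√(Z + J((519 + v)/(723 - 1094), -106)) = √(2164504 - 276) = √2164228 = 2*√541057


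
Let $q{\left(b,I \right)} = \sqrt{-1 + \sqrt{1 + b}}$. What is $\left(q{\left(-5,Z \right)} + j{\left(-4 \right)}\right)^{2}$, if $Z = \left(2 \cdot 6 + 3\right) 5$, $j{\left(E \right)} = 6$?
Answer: $\left(6 + \sqrt{-1 + 2 i}\right)^{2} \approx 44.434 + 17.264 i$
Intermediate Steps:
$Z = 75$ ($Z = \left(12 + 3\right) 5 = 15 \cdot 5 = 75$)
$\left(q{\left(-5,Z \right)} + j{\left(-4 \right)}\right)^{2} = \left(\sqrt{-1 + \sqrt{1 - 5}} + 6\right)^{2} = \left(\sqrt{-1 + \sqrt{-4}} + 6\right)^{2} = \left(\sqrt{-1 + 2 i} + 6\right)^{2} = \left(6 + \sqrt{-1 + 2 i}\right)^{2}$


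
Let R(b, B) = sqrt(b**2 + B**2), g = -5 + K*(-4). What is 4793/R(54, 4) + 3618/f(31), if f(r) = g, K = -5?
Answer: 1206/5 + 4793*sqrt(733)/1466 ≈ 329.72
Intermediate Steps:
g = 15 (g = -5 - 5*(-4) = -5 + 20 = 15)
f(r) = 15
R(b, B) = sqrt(B**2 + b**2)
4793/R(54, 4) + 3618/f(31) = 4793/(sqrt(4**2 + 54**2)) + 3618/15 = 4793/(sqrt(16 + 2916)) + 3618*(1/15) = 4793/(sqrt(2932)) + 1206/5 = 4793/((2*sqrt(733))) + 1206/5 = 4793*(sqrt(733)/1466) + 1206/5 = 4793*sqrt(733)/1466 + 1206/5 = 1206/5 + 4793*sqrt(733)/1466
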